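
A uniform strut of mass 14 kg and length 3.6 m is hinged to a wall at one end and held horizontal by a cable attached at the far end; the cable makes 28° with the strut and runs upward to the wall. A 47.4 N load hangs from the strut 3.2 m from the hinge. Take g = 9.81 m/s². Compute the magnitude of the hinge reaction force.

Take torques about the hinge: T sin 28° · 3.6 = 14×9.81×1.8 + 47.4×3.2 = 398.89 N·m.
So T = 398.89 / (0.4695 × 3.6) = 236.02 N.
ΣF_x = 0: H_x = T cos 28° = 208.39 N.
ΣF_y = 0: H_y = (14×9.81 + 47.4) − T sin 28° = 184.74 − 110.8 = 73.937 N.
|H| = √(H_x² + H_y²) = √((208.39)² + (73.937)²) = 221.12 N.

|H| ≈ 221 N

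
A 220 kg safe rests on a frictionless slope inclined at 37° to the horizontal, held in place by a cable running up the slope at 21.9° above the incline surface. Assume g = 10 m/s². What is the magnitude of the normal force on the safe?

N ≈ 1220 N

Take axes along and perpendicular to the incline. Weight components: W sin 37° = 1324 N down-slope, W cos 37° = 1757 N into the surface.
Along incline: T cos 21.9° = W sin 37° → T = 1427 N.
Perpendicular: N = W cos 37° − T sin 21.9° = 1225 N.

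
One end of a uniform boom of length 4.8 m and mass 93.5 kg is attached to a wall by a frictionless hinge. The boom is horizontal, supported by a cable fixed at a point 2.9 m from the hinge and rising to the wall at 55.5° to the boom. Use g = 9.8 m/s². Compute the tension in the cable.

T ≈ 920 N

Take torques about the hinge: T sin 55.5° · 2.9 = 93.5×9.8×2.4 = 2199.1 N·m.
So T = 2199.1 / (0.8241 × 2.9) = 920.15 N.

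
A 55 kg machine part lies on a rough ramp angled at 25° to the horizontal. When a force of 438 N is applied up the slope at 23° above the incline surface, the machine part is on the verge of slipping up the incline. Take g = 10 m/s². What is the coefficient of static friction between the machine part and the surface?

μ ≈ 0.522

On the verge of sliding up the incline, friction is at its maximum μN and acts down the slope.
Perpendicular to incline: N = W cos 25° − P sin 23° = 498.5 − 171.1 = 327.3 N.
Along incline: P cos 23° − μN = W sin 25° → μ = −(W sin 25° − P cos 23°) / N = 0.5216.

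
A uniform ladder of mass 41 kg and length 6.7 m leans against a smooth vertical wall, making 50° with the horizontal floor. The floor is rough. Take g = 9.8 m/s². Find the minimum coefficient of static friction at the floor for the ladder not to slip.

μ_min ≈ 0.420

ΣF_y = 0: N_floor = 41×9.8 = 401.8 N.
Torques about the foot: N_wall · 6.7 sin 50° = 41×9.8×3.35 cos 50° → N_wall = 168.58 N.
ΣF_x = 0: f_floor = N_wall = 168.58 N.
μ_min = f_floor / N_floor = 168.58 / 401.8 = 0.4195.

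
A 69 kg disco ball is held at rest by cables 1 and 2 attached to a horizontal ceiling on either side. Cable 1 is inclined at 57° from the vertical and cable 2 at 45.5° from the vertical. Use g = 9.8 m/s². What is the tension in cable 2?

T_2 ≈ 581 N

Angles from the horizontal: cable 1 is 90° − 57° = 33°, cable 2 is 90° − 45.5° = 44.5°.
Weight W = 69 × 9.8 = 676.2 N acts straight down.
Horizontal: T_1 cos 33° = T_2 cos 44.5°  →  T_1 = 0.8505 T_2.
Vertical: T_1 sin 33° + T_2 sin 44.5° = 676.2.
Substituting the horizontal relation into the vertical equation gives 1.164 T_2 = 676.2, so T_2 = 580.9 N.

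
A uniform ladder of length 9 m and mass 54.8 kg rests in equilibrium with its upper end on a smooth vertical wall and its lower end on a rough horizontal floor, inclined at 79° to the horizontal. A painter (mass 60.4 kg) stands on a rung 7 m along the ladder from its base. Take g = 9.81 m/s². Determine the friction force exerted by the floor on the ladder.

f ≈ 142 N

Torques about the foot: N_wall · 9 sin 79° = 54.8×9.81×4.5 cos 79° + 60.4×9.81×7 cos 79° → N_wall = 141.83 N.
ΣF_x = 0: f_floor = N_wall = 141.83 N.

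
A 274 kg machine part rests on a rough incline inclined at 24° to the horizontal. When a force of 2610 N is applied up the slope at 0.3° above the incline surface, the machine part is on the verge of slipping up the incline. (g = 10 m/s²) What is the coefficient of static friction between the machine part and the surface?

On the verge of sliding up the incline, friction is at its maximum μN and acts down the slope.
Perpendicular to incline: N = W cos 24° − P sin 0.3° = 2503 − 13.67 = 2489 N.
Along incline: P cos 0.3° − μN = W sin 24° → μ = −(W sin 24° − P cos 0.3°) / N = 0.6007.

μ ≈ 0.601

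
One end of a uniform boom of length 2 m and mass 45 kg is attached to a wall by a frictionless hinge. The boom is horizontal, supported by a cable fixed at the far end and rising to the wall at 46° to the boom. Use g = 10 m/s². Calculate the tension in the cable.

Take torques about the hinge: T sin 46° · 2 = 45×10×1 = 450 N·m.
So T = 450 / (0.7193 × 2) = 312.79 N.

T ≈ 313 N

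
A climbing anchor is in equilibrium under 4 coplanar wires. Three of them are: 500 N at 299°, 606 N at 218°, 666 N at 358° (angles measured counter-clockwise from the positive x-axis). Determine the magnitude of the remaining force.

F ≈ 938 N

Sum the known components: ΣF_x = 430.5 N, ΣF_y = -833.6 N.
For equilibrium the remaining force must supply (−ΣF_x, −ΣF_y) = (-430.5, 833.6) N.
Magnitude = √((-430.5)² + (833.6)²) = 938.2 N; direction = atan2(833.6, -430.5) = 117.3°.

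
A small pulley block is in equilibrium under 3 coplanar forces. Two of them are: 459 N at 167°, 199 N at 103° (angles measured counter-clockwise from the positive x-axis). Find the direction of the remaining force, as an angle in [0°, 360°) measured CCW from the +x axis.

θ ≈ 329°

Sum the known components: ΣF_x = -492 N, ΣF_y = 297.2 N.
For equilibrium the remaining force must supply (−ΣF_x, −ΣF_y) = (492, -297.2) N.
Magnitude = √((492)² + (-297.2)²) = 574.8 N; direction = atan2(-297.2, 492) = 328.9°.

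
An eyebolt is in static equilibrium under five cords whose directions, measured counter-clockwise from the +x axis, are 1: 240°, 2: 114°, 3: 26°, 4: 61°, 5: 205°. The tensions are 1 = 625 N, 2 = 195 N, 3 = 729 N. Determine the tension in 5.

Resolve: ΣF_x = 625 cos 240° + 195 cos 114° + 729 cos 26° + T_4 cos 61° + T_5 cos 205° = 0.
        ΣF_y = 625 sin 240° + 195 sin 114° + 729 sin 26° + T_4 sin 61° + T_5 sin 205° = 0.
The known terms sum to (263.4, -43.55) N, so 0.4848 T_4 − 0.9063 T_5 = -263.4 and 0.8746 T_4 − 0.4226 T_5 = 43.55.
Solving simultaneously: T_4 = 256.5 N, T_5 = 427.9 N.

T_5 ≈ 428 N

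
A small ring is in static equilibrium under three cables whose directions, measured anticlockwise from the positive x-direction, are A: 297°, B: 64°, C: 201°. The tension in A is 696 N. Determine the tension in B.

Resolve: ΣF_x = 696 cos 297° + T_B cos 64° + T_C cos 201° = 0.
        ΣF_y = 696 sin 297° + T_B sin 64° + T_C sin 201° = 0.
The known terms sum to (316, -620.1) N, so 0.4384 T_B − 0.9336 T_C = -316 and 0.8988 T_B − 0.3584 T_C = 620.1.
Solving simultaneously: T_B = 1015 N, T_C = 815 N.

T_B ≈ 1010 N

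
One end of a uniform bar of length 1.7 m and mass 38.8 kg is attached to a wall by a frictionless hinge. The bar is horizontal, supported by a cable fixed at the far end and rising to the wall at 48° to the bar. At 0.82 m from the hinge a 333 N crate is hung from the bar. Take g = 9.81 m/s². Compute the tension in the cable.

T ≈ 472 N

Take torques about the hinge: T sin 48° · 1.7 = 38.8×9.81×0.85 + 333×0.82 = 596.59 N·m.
So T = 596.59 / (0.7431 × 1.7) = 472.23 N.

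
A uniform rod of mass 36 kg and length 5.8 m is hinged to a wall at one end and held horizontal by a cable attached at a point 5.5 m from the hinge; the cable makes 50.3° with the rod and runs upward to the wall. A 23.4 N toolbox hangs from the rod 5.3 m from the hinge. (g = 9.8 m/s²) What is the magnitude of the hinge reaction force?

|H| ≈ 241 N

Take torques about the hinge: T sin 50.3° · 5.5 = 36×9.8×2.9 + 23.4×5.3 = 1147.1 N·m.
So T = 1147.1 / (0.7694 × 5.5) = 271.08 N.
ΣF_x = 0: H_x = T cos 50.3° = 173.16 N.
ΣF_y = 0: H_y = (36×9.8 + 23.4) − T sin 50.3° = 376.2 − 208.57 = 167.63 N.
|H| = √(H_x² + H_y²) = √((173.16)² + (167.63)²) = 241.01 N.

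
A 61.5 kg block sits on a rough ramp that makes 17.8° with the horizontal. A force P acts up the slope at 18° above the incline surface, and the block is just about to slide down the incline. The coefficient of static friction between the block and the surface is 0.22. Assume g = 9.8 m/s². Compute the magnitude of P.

P ≈ 65.7 N

On the verge of sliding down the incline, friction equals μN and acts up the slope.
Perpendicular: N + P sin 18° = W cos 17.8° = 573.8 N.
Along incline: P cos 18° + μN = W sin 17.8° with W sin 17.8° = 184.2 N.
Solving the pair for P and N: P = 65.68 N, N = 553.6 N (and f = μN = 121.8 N).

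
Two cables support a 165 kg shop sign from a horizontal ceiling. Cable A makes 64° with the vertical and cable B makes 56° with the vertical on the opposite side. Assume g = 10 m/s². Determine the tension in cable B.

Angles from the horizontal: cable A is 90° − 64° = 26°, cable B is 90° − 56° = 34°.
Weight W = 165 × 10 = 1650 N acts straight down.
Horizontal: T_A cos 26° = T_B cos 34°  →  T_A = 0.9224 T_B.
Vertical: T_A sin 26° + T_B sin 34° = 1650.
Substituting the horizontal relation into the vertical equation gives 0.9635 T_B = 1650, so T_B = 1712 N.

T_B ≈ 1710 N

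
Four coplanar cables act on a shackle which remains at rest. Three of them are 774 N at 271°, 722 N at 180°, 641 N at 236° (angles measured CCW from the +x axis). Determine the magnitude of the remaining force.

Sum the known components: ΣF_x = -1067 N, ΣF_y = -1305 N.
For equilibrium the remaining force must supply (−ΣF_x, −ΣF_y) = (1067, 1305) N.
Magnitude = √((1067)² + (1305)²) = 1686 N; direction = atan2(1305, 1067) = 50.7°.

F ≈ 1690 N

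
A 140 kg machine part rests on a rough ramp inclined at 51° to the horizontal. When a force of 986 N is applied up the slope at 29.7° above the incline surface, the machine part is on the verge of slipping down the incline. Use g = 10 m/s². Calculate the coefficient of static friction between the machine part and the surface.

μ ≈ 0.590

On the verge of sliding down the incline, friction is at its maximum μN and acts up the slope.
Perpendicular to incline: N = W cos 51° − P sin 29.7° = 881 − 488.5 = 392.5 N.
Along incline: P cos 29.7° + μN = W sin 51° → μ = (W sin 51° − P cos 29.7°) / N = 0.5899.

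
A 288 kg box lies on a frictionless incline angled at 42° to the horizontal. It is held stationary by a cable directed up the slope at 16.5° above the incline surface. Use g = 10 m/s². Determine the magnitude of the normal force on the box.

Take axes along and perpendicular to the incline. Weight components: W sin 42° = 1927 N down-slope, W cos 42° = 2140 N into the surface.
Along incline: T cos 16.5° = W sin 42° → T = 2010 N.
Perpendicular: N = W cos 42° − T sin 16.5° = 1569 N.

N ≈ 1570 N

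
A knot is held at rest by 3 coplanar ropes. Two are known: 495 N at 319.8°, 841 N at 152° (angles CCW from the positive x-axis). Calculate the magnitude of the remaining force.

Sum the known components: ΣF_x = -364.5 N, ΣF_y = 75.32 N.
For equilibrium the remaining force must supply (−ΣF_x, −ΣF_y) = (364.5, -75.32) N.
Magnitude = √((364.5)² + (-75.32)²) = 372.2 N; direction = atan2(-75.32, 364.5) = 348.3°.

F ≈ 372 N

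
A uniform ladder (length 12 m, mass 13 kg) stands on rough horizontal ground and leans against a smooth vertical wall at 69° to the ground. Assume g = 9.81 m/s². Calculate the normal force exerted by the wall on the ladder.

N_wall ≈ 24.5 N

Torques about the foot: N_wall · 12 sin 69° = 13×9.81×6 cos 69° → N_wall = 24.477 N.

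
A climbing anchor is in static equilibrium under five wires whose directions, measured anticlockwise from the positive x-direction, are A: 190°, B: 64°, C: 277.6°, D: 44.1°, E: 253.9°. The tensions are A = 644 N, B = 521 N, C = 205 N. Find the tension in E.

Resolve: ΣF_x = 644 cos 190° + 521 cos 64° + 205 cos 277.6° + T_D cos 44.1° + T_E cos 253.9° = 0.
        ΣF_y = 644 sin 190° + 521 sin 64° + 205 sin 277.6° + T_D sin 44.1° + T_E sin 253.9° = 0.
The known terms sum to (-378.7, 153.2) N, so 0.7181 T_D − 0.2773 T_E = 378.7 and 0.6959 T_D − 0.9608 T_E = -153.2.
Solving simultaneously: T_D = 817.7 N, T_E = 751.7 N.

T_E ≈ 752 N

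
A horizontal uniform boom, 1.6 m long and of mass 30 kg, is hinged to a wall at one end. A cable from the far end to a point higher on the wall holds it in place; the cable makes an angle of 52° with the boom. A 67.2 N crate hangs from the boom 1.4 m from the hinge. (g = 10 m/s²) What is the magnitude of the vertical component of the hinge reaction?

Take torques about the hinge: T sin 52° · 1.6 = 30×10×0.8 + 67.2×1.4 = 334.08 N·m.
So T = 334.08 / (0.7880 × 1.6) = 264.97 N.
ΣF_y = 0: H_y = (30×10 + 67.2) − T sin 52° = 367.2 − 208.8 = 158.4 N.

|H_y| ≈ 158 N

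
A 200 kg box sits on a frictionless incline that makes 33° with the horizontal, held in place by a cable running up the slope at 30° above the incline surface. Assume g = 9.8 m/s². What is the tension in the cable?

Take axes along and perpendicular to the incline. Weight components: W sin 33° = 1067 N down-slope, W cos 33° = 1644 N into the surface.
Along incline: T cos 30° = W sin 33° → T = 1233 N.
Perpendicular: N = W cos 33° − T sin 30° = 1027 N.

T ≈ 1230 N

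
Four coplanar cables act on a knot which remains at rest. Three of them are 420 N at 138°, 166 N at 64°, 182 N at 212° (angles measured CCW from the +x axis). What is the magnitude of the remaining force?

Sum the known components: ΣF_x = -393.7 N, ΣF_y = 333.8 N.
For equilibrium the remaining force must supply (−ΣF_x, −ΣF_y) = (393.7, -333.8) N.
Magnitude = √((393.7)² + (-333.8)²) = 516.2 N; direction = atan2(-333.8, 393.7) = 319.7°.

F ≈ 516 N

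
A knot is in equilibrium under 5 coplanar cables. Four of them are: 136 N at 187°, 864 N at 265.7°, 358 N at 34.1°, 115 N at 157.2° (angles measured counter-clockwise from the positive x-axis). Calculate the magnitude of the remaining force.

F ≈ 633 N

Sum the known components: ΣF_x = -9.337 N, ΣF_y = -632.9 N.
For equilibrium the remaining force must supply (−ΣF_x, −ΣF_y) = (9.337, 632.9) N.
Magnitude = √((9.337)² + (632.9)²) = 632.9 N; direction = atan2(632.9, 9.337) = 89.2°.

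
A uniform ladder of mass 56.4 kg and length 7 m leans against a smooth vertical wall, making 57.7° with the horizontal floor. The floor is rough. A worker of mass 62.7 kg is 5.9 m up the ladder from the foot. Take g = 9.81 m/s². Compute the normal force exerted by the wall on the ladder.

Torques about the foot: N_wall · 7 sin 57.7° = 56.4×9.81×3.5 cos 57.7° + 62.7×9.81×5.9 cos 57.7° → N_wall = 502.62 N.

N_wall ≈ 503 N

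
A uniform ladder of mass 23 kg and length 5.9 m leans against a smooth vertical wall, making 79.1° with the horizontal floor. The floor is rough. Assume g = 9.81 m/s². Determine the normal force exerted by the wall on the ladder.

Torques about the foot: N_wall · 5.9 sin 79.1° = 23×9.81×2.95 cos 79.1° → N_wall = 21.725 N.

N_wall ≈ 21.7 N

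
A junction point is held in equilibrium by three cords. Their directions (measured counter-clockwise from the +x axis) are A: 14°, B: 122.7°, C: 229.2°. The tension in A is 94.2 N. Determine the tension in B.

Resolve: ΣF_x = 94.2 cos 14° + T_B cos 122.7° + T_C cos 229.2° = 0.
        ΣF_y = 94.2 sin 14° + T_B sin 122.7° + T_C sin 229.2° = 0.
The known terms sum to (91.4, 22.79) N, so -0.5402 T_B − 0.6534 T_C = -91.4 and 0.8415 T_B − 0.7570 T_C = -22.79.
Solving simultaneously: T_B = 56.63 N, T_C = 93.06 N.

T_B ≈ 56.6 N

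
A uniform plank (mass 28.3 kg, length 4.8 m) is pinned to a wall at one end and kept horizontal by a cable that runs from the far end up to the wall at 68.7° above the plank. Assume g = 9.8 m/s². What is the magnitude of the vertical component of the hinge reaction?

Take torques about the hinge: T sin 68.7° · 4.8 = 28.3×9.8×2.4 = 665.62 N·m.
So T = 665.62 / (0.9317 × 4.8) = 148.84 N.
ΣF_y = 0: H_y = (28.3×9.8) − T sin 68.7° = 277.34 − 138.67 = 138.67 N.

|H_y| ≈ 139 N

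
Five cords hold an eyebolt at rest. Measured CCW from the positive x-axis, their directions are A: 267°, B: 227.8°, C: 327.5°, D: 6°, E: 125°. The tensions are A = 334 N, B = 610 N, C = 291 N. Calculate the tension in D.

Resolve: ΣF_x = 334 cos 267° + 610 cos 227.8° + 291 cos 327.5° + T_D cos 6° + T_E cos 125° = 0.
        ΣF_y = 334 sin 267° + 610 sin 227.8° + 291 sin 327.5° + T_D sin 6° + T_E sin 125° = 0.
The known terms sum to (-181.8, -941.8) N, so 0.9945 T_D − 0.5736 T_E = 181.8 and 0.1045 T_D + 0.8192 T_E = 941.8.
Solving simultaneously: T_D = 787.9 N, T_E = 1049 N.

T_D ≈ 788 N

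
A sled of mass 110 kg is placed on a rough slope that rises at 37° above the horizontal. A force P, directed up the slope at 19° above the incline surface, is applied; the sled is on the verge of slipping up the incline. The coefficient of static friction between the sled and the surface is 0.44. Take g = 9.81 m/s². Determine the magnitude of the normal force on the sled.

On the verge of sliding up the incline, friction equals μN and acts down the slope.
Perpendicular: N + P sin 19° = W cos 37° = 861.8 N.
Along incline: P cos 19° = W sin 37° + μN  with W sin 37° = 649.4 N.
Solving the pair for P and N: P = 944.7 N, N = 554.2 N (and f = μN = 243.9 N).

N ≈ 554 N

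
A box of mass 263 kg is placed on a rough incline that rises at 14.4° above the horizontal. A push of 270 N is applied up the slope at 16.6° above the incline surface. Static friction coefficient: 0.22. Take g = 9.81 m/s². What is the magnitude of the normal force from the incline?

N ≈ 2420 N

Axes along / perpendicular to the incline. W sin 14.4° = 641.6 N down-slope; W cos 14.4° = 2499 N into the surface.
Perpendicular: N = W cos 14.4° − P sin 16.6° = 2499 − 77.14 = 2422 N.
Along incline: P cos 16.6° + f = W sin 14.4° (friction acts up-slope) → f = 641.6 − 258.7 = 382.9 N.
|f| = 382.9 N ≤ μN = 532.8 N, so the box is indeed static.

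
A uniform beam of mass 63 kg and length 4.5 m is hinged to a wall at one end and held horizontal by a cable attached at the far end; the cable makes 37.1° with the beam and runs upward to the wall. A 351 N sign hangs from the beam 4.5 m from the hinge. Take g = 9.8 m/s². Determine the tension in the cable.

Take torques about the hinge: T sin 37.1° · 4.5 = 63×9.8×2.25 + 351×4.5 = 2968.7 N·m.
So T = 2968.7 / (0.6032 × 4.5) = 1093.7 N.

T ≈ 1090 N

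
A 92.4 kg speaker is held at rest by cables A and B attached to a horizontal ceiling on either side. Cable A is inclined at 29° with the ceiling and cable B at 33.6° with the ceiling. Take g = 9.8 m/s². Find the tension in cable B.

T_B ≈ 892 N

Weight W = 92.4 × 9.8 = 905.5 N acts straight down.
Horizontal: T_A cos 29° = T_B cos 33.6°  →  T_A = 0.9523 T_B.
Vertical: T_A sin 29° + T_B sin 33.6° = 905.5.
Substituting the horizontal relation into the vertical equation gives 1.015 T_B = 905.5, so T_B = 892.1 N.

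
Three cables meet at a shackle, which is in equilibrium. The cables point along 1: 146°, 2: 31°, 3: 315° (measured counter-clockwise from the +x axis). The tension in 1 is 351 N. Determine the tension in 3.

T_3 ≈ 328 N

Resolve: ΣF_x = 351 cos 146° + T_2 cos 31° + T_3 cos 315° = 0.
        ΣF_y = 351 sin 146° + T_2 sin 31° + T_3 sin 315° = 0.
The known terms sum to (-291, 196.3) N, so 0.8572 T_2 + 0.7071 T_3 = 291 and 0.5150 T_2 − 0.7071 T_3 = -196.3.
Solving simultaneously: T_2 = 69.02 N, T_3 = 327.9 N.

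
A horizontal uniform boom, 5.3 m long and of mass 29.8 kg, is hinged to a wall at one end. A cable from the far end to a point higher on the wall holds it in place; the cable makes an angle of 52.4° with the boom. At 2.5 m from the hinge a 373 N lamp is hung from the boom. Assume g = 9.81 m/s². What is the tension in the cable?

T ≈ 407 N

Take torques about the hinge: T sin 52.4° · 5.3 = 29.8×9.81×2.65 + 373×2.5 = 1707.2 N·m.
So T = 1707.2 / (0.7923 × 5.3) = 406.56 N.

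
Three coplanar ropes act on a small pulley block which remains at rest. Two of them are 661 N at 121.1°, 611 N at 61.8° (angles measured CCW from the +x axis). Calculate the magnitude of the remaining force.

Sum the known components: ΣF_x = -52.7 N, ΣF_y = 1104 N.
For equilibrium the remaining force must supply (−ΣF_x, −ΣF_y) = (52.7, -1104) N.
Magnitude = √((52.7)² + (-1104)²) = 1106 N; direction = atan2(-1104, 52.7) = 272.7°.

F ≈ 1110 N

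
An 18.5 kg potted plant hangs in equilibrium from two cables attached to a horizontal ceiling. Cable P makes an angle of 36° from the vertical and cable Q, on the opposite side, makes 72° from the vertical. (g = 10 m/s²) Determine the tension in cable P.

Angles from the horizontal: cable P is 90° − 36° = 54°, cable Q is 90° − 72° = 18°.
Weight W = 18.5 × 10 = 185 N acts straight down.
Horizontal: T_P cos 54° = T_Q cos 18°  →  T_Q = 0.618 T_P.
Vertical: T_P sin 54° + T_Q sin 18° = 185.
Substituting the horizontal relation into the vertical equation gives 1 T_P = 185, so T_P = 185 N.

T_P ≈ 185 N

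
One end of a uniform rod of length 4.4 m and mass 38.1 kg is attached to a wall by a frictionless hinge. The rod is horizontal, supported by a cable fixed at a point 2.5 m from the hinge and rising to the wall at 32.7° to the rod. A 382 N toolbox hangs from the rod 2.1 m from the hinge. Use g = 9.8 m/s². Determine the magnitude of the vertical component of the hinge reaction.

|H_y| ≈ 106 N

Take torques about the hinge: T sin 32.7° · 2.5 = 38.1×9.8×2.2 + 382×2.1 = 1623.6 N·m.
So T = 1623.6 / (0.5402 × 2.5) = 1202.2 N.
ΣF_y = 0: H_y = (38.1×9.8 + 382) − T sin 32.7° = 755.38 − 649.45 = 105.93 N.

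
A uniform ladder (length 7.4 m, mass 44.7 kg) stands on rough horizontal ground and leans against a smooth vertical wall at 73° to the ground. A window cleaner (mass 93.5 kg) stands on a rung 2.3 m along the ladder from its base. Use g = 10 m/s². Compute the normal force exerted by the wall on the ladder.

Torques about the foot: N_wall · 7.4 sin 73° = 44.7×10×3.7 cos 73° + 93.5×10×2.3 cos 73° → N_wall = 157.18 N.

N_wall ≈ 157 N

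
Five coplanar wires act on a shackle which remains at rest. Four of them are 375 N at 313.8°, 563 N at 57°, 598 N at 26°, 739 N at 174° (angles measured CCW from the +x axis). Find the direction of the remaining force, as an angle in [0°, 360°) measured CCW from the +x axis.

Sum the known components: ΣF_x = 368.7 N, ΣF_y = 540.9 N.
For equilibrium the remaining force must supply (−ΣF_x, −ΣF_y) = (-368.7, -540.9) N.
Magnitude = √((-368.7)² + (-540.9)²) = 654.6 N; direction = atan2(-540.9, -368.7) = 235.7°.

θ ≈ 236°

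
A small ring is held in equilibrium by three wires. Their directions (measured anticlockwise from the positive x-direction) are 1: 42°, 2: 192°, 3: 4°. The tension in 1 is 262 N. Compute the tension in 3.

T_3 ≈ 941 N

Resolve: ΣF_x = 262 cos 42° + T_2 cos 192° + T_3 cos 4° = 0.
        ΣF_y = 262 sin 42° + T_2 sin 192° + T_3 sin 4° = 0.
The known terms sum to (194.7, 175.3) N, so -0.9781 T_2 + 0.9976 T_3 = -194.7 and -0.2079 T_2 + 0.0698 T_3 = -175.3.
Solving simultaneously: T_2 = 1159 N, T_3 = 941.3 N.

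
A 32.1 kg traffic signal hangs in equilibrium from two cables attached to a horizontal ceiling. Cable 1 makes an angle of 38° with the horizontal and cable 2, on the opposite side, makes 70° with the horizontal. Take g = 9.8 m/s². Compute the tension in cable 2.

Weight W = 32.1 × 9.8 = 314.6 N acts straight down.
Horizontal: T_1 cos 38° = T_2 cos 70°  →  T_1 = 0.434 T_2.
Vertical: T_1 sin 38° + T_2 sin 70° = 314.6.
Substituting the horizontal relation into the vertical equation gives 1.207 T_2 = 314.6, so T_2 = 260.6 N.

T_2 ≈ 261 N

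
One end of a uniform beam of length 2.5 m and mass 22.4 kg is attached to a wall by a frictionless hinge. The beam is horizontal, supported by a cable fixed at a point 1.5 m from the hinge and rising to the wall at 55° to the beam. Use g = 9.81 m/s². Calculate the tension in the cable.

T ≈ 224 N

Take torques about the hinge: T sin 55° · 1.5 = 22.4×9.81×1.25 = 274.68 N·m.
So T = 274.68 / (0.8192 × 1.5) = 223.55 N.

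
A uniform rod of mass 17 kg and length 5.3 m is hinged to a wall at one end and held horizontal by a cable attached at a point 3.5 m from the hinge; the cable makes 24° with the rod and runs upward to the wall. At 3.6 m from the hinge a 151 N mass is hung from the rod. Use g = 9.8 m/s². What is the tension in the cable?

T ≈ 692 N

Take torques about the hinge: T sin 24° · 3.5 = 17×9.8×2.65 + 151×3.6 = 985.09 N·m.
So T = 985.09 / (0.4067 × 3.5) = 691.98 N.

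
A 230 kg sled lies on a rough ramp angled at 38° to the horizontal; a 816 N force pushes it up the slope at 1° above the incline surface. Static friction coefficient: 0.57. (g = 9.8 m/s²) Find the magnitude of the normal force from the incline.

N ≈ 1760 N

Axes along / perpendicular to the incline. W sin 38° = 1388 N down-slope; W cos 38° = 1776 N into the surface.
Perpendicular: N = W cos 38° − P sin 1° = 1776 − 14.24 = 1762 N.
Along incline: P cos 1° + f = W sin 38° (friction acts up-slope) → f = 1388 − 815.9 = 571.8 N.
|f| = 571.8 N ≤ μN = 1004 N, so the sled is indeed static.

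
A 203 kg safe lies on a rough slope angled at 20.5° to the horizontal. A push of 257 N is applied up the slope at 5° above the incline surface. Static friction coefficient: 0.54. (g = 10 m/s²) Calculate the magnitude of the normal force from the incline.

N ≈ 1880 N

Axes along / perpendicular to the incline. W sin 20.5° = 710.9 N down-slope; W cos 20.5° = 1901 N into the surface.
Perpendicular: N = W cos 20.5° − P sin 5° = 1901 − 22.4 = 1879 N.
Along incline: P cos 5° + f = W sin 20.5° (friction acts up-slope) → f = 710.9 − 256 = 454.9 N.
|f| = 454.9 N ≤ μN = 1015 N, so the safe is indeed static.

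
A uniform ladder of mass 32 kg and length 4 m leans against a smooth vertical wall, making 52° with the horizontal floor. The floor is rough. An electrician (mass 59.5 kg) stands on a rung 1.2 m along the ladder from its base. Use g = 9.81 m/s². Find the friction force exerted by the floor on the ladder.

Torques about the foot: N_wall · 4 sin 52° = 32×9.81×2 cos 52° + 59.5×9.81×1.2 cos 52° → N_wall = 259.44 N.
ΣF_x = 0: f_floor = N_wall = 259.44 N.

f ≈ 259 N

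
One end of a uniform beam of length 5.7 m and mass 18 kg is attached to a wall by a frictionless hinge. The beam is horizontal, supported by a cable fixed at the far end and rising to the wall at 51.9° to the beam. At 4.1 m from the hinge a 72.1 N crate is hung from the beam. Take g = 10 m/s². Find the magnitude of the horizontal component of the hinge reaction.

H_x ≈ 111 N

Take torques about the hinge: T sin 51.9° · 5.7 = 18×10×2.85 + 72.1×4.1 = 808.61 N·m.
So T = 808.61 / (0.7869 × 5.7) = 180.27 N.
ΣF_x = 0: H_x = T cos 51.9° = 111.23 N.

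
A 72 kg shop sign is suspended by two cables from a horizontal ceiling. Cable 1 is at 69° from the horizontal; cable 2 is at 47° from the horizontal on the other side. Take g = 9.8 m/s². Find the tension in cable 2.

Weight W = 72 × 9.8 = 705.6 N acts straight down.
Horizontal: T_1 cos 69° = T_2 cos 47°  →  T_1 = 1.903 T_2.
Vertical: T_1 sin 69° + T_2 sin 47° = 705.6.
Substituting the horizontal relation into the vertical equation gives 2.508 T_2 = 705.6, so T_2 = 281.3 N.

T_2 ≈ 281 N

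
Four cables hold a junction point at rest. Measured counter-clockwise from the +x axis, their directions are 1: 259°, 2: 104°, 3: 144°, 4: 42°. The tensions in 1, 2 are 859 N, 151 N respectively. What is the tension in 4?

Resolve: ΣF_x = 859 cos 259° + 151 cos 104° + T_3 cos 144° + T_4 cos 42° = 0.
        ΣF_y = 859 sin 259° + 151 sin 104° + T_3 sin 144° + T_4 sin 42° = 0.
The known terms sum to (-200.4, -696.7) N, so -0.8090 T_3 + 0.7431 T_4 = 200.4 and 0.5878 T_3 + 0.6691 T_4 = 696.7.
Solving simultaneously: T_3 = 392.2 N, T_4 = 696.7 N.

T_4 ≈ 697 N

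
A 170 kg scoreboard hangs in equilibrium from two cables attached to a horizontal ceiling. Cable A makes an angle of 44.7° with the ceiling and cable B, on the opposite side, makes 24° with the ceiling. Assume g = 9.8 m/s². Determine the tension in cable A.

Weight W = 170 × 9.8 = 1666 N acts straight down.
Horizontal: T_A cos 44.7° = T_B cos 24°  →  T_B = 0.7781 T_A.
Vertical: T_A sin 44.7° + T_B sin 24° = 1666.
Substituting the horizontal relation into the vertical equation gives 1.02 T_A = 1666, so T_A = 1634 N.

T_A ≈ 1630 N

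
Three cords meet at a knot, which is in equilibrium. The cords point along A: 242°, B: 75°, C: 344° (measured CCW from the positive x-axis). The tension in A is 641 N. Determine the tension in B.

T_B ≈ 627 N

Resolve: ΣF_x = 641 cos 242° + T_B cos 75° + T_C cos 344° = 0.
        ΣF_y = 641 sin 242° + T_B sin 75° + T_C sin 344° = 0.
The known terms sum to (-300.9, -566) N, so 0.2588 T_B + 0.9613 T_C = 300.9 and 0.9659 T_B − 0.2756 T_C = 566.
Solving simultaneously: T_B = 627.1 N, T_C = 144.2 N.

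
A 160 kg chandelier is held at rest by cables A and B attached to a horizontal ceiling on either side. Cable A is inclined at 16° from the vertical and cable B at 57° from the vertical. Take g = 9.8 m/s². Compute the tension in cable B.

Angles from the horizontal: cable A is 90° − 16° = 74°, cable B is 90° − 57° = 33°.
Weight W = 160 × 9.8 = 1568 N acts straight down.
Horizontal: T_A cos 74° = T_B cos 33°  →  T_A = 3.043 T_B.
Vertical: T_A sin 74° + T_B sin 33° = 1568.
Substituting the horizontal relation into the vertical equation gives 3.469 T_B = 1568, so T_B = 451.9 N.

T_B ≈ 452 N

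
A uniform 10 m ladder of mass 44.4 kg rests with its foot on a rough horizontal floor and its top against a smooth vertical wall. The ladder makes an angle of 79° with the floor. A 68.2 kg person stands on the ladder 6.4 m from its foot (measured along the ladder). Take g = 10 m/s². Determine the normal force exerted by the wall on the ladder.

N_wall ≈ 128 N

Torques about the foot: N_wall · 10 sin 79° = 44.4×10×5 cos 79° + 68.2×10×6.4 cos 79° → N_wall = 128 N.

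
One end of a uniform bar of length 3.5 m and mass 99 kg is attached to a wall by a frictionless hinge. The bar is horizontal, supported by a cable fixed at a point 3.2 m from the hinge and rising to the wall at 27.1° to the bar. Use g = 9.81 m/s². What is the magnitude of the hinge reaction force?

|H| ≈ 1130 N

Take torques about the hinge: T sin 27.1° · 3.2 = 99×9.81×1.75 = 1699.6 N·m.
So T = 1699.6 / (0.4555 × 3.2) = 1165.9 N.
ΣF_x = 0: H_x = T cos 27.1° = 1037.9 N.
ΣF_y = 0: H_y = (99×9.81) − T sin 27.1° = 971.19 − 531.12 = 440.07 N.
|H| = √(H_x² + H_y²) = √((1037.9)² + (440.07)²) = 1127.3 N.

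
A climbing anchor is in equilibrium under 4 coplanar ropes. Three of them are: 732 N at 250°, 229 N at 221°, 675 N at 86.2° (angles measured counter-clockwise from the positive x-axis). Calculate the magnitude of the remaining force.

F ≈ 413 N

Sum the known components: ΣF_x = -378.5 N, ΣF_y = -164.6 N.
For equilibrium the remaining force must supply (−ΣF_x, −ΣF_y) = (378.5, 164.6) N.
Magnitude = √((378.5)² + (164.6)²) = 412.7 N; direction = atan2(164.6, 378.5) = 23.5°.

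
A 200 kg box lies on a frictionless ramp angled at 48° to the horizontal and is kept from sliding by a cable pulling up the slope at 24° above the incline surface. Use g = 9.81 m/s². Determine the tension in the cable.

T ≈ 1600 N

Take axes along and perpendicular to the incline. Weight components: W sin 48° = 1458 N down-slope, W cos 48° = 1313 N into the surface.
Along incline: T cos 24° = W sin 48° → T = 1596 N.
Perpendicular: N = W cos 48° − T sin 24° = 663.7 N.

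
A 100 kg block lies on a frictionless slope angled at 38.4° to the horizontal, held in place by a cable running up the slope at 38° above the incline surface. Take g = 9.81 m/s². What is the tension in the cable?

Take axes along and perpendicular to the incline. Weight components: W sin 38.4° = 609.3 N down-slope, W cos 38.4° = 768.8 N into the surface.
Along incline: T cos 38° = W sin 38.4° → T = 773.3 N.
Perpendicular: N = W cos 38.4° − T sin 38° = 292.7 N.

T ≈ 773 N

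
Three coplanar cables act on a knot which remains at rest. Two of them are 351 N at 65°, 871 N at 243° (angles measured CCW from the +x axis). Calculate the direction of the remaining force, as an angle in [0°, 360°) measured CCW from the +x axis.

Sum the known components: ΣF_x = -247.1 N, ΣF_y = -458 N.
For equilibrium the remaining force must supply (−ΣF_x, −ΣF_y) = (247.1, 458) N.
Magnitude = √((247.1)² + (458)²) = 520.4 N; direction = atan2(458, 247.1) = 61.7°.

θ ≈ 61.7°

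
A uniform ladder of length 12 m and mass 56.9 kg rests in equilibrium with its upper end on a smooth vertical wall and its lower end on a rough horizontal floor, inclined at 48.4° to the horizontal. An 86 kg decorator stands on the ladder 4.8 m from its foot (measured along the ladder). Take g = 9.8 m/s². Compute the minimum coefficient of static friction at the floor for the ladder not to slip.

ΣF_y = 0: N_floor = 56.9×9.8 + 86×9.8 = 1400.4 N.
Torques about the foot: N_wall · 12 sin 48.4° = 56.9×9.8×6 cos 48.4° + 86×9.8×4.8 cos 48.4° → N_wall = 546.85 N.
ΣF_x = 0: f_floor = N_wall = 546.85 N.
μ_min = f_floor / N_floor = 546.85 / 1400.4 = 0.3905.

μ_min ≈ 0.390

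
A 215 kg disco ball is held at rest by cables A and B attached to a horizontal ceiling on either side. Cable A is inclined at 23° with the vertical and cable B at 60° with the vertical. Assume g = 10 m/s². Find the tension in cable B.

T_B ≈ 846 N

Angles from the horizontal: cable A is 90° − 23° = 67°, cable B is 90° − 60° = 30°.
Weight W = 215 × 10 = 2150 N acts straight down.
Horizontal: T_A cos 67° = T_B cos 30°  →  T_A = 2.216 T_B.
Vertical: T_A sin 67° + T_B sin 30° = 2150.
Substituting the horizontal relation into the vertical equation gives 2.54 T_B = 2150, so T_B = 846.4 N.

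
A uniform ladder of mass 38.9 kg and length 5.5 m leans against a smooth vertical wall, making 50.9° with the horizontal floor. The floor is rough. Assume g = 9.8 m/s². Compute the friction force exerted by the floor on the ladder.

Torques about the foot: N_wall · 5.5 sin 50.9° = 38.9×9.8×2.75 cos 50.9° → N_wall = 154.9 N.
ΣF_x = 0: f_floor = N_wall = 154.9 N.

f ≈ 155 N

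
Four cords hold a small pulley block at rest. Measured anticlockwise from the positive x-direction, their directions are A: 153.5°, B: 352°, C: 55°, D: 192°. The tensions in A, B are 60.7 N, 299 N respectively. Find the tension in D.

T_D ≈ 303 N

Resolve: ΣF_x = 60.7 cos 153.5° + 299 cos 352° + T_C cos 55° + T_D cos 192° = 0.
        ΣF_y = 60.7 sin 153.5° + 299 sin 352° + T_C sin 55° + T_D sin 192° = 0.
The known terms sum to (241.8, -14.53) N, so 0.5736 T_C − 0.9781 T_D = -241.8 and 0.8192 T_C − 0.2079 T_D = 14.53.
Solving simultaneously: T_C = 94.54 N, T_D = 302.6 N.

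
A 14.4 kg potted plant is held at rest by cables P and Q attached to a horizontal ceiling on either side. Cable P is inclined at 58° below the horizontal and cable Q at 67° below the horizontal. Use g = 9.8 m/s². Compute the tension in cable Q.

T_Q ≈ 91.3 N

Weight W = 14.4 × 9.8 = 141.1 N acts straight down.
Horizontal: T_P cos 58° = T_Q cos 67°  →  T_P = 0.7373 T_Q.
Vertical: T_P sin 58° + T_Q sin 67° = 141.1.
Substituting the horizontal relation into the vertical equation gives 1.546 T_Q = 141.1, so T_Q = 91.29 N.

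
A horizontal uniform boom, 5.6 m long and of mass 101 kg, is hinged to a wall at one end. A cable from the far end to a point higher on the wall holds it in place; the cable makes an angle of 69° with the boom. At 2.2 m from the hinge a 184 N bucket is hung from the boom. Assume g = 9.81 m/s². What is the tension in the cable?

T ≈ 608 N

Take torques about the hinge: T sin 69° · 5.6 = 101×9.81×2.8 + 184×2.2 = 3179.1 N·m.
So T = 3179.1 / (0.9336 × 5.6) = 608.08 N.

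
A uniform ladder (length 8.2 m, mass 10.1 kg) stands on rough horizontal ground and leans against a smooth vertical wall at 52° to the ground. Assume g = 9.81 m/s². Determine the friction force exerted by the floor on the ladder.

f ≈ 38.7 N

Torques about the foot: N_wall · 8.2 sin 52° = 10.1×9.81×4.1 cos 52° → N_wall = 38.705 N.
ΣF_x = 0: f_floor = N_wall = 38.705 N.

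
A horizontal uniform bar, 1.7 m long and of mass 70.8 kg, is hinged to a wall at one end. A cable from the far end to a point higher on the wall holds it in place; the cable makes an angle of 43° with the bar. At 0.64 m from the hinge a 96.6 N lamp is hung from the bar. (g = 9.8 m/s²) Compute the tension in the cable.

T ≈ 562 N

Take torques about the hinge: T sin 43° · 1.7 = 70.8×9.8×0.85 + 96.6×0.64 = 651.59 N·m.
So T = 651.59 / (0.6820 × 1.7) = 562.01 N.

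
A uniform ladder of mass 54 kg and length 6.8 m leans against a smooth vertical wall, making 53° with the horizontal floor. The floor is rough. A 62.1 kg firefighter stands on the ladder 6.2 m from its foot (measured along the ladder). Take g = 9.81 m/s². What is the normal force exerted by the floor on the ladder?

ΣF_y = 0: N_floor = 54×9.81 + 62.1×9.81 = 1138.9 N.

N_floor ≈ 1140 N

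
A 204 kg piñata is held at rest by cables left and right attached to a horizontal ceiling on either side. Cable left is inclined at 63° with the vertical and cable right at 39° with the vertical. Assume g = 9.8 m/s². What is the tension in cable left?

T_left ≈ 1290 N

Angles from the horizontal: cable left is 90° − 63° = 27°, cable right is 90° − 39° = 51°.
Weight W = 204 × 9.8 = 1999 N acts straight down.
Horizontal: T_left cos 27° = T_right cos 51°  →  T_right = 1.416 T_left.
Vertical: T_left sin 27° + T_right sin 51° = 1999.
Substituting the horizontal relation into the vertical equation gives 1.554 T_left = 1999, so T_left = 1286 N.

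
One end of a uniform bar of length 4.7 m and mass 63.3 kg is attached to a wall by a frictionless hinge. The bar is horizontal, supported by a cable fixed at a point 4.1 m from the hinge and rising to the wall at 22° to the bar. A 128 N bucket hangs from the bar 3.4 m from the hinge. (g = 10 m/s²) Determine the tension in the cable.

Take torques about the hinge: T sin 22° · 4.1 = 63.3×10×2.35 + 128×3.4 = 1922.8 N·m.
So T = 1922.8 / (0.3746 × 4.1) = 1251.9 N.

T ≈ 1250 N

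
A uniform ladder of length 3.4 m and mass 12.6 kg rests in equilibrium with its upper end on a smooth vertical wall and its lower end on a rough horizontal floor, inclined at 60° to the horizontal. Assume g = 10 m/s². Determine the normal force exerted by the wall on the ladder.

N_wall ≈ 36.4 N

Torques about the foot: N_wall · 3.4 sin 60° = 12.6×10×1.7 cos 60° → N_wall = 36.373 N.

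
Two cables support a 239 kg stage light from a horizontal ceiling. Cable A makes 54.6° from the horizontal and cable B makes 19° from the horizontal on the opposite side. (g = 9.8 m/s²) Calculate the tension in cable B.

Weight W = 239 × 9.8 = 2342 N acts straight down.
Horizontal: T_A cos 54.6° = T_B cos 19°  →  T_A = 1.632 T_B.
Vertical: T_A sin 54.6° + T_B sin 19° = 2342.
Substituting the horizontal relation into the vertical equation gives 1.656 T_B = 2342, so T_B = 1414 N.

T_B ≈ 1410 N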